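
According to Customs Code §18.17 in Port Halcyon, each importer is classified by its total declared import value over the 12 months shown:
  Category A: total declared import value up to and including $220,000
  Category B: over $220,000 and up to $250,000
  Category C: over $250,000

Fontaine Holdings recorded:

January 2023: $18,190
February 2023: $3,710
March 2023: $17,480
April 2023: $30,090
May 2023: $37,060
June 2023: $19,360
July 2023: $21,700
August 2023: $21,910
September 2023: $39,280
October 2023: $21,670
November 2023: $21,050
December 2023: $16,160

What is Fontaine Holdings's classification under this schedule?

Total declared import value: $18,190 + $3,710 + $17,480 + $30,090 + $37,060 + $19,360 + $21,700 + $21,910 + $39,280 + $21,670 + $21,050 + $16,160 = $267,660.
$267,660 > $250,000, so Category C applies.

Category C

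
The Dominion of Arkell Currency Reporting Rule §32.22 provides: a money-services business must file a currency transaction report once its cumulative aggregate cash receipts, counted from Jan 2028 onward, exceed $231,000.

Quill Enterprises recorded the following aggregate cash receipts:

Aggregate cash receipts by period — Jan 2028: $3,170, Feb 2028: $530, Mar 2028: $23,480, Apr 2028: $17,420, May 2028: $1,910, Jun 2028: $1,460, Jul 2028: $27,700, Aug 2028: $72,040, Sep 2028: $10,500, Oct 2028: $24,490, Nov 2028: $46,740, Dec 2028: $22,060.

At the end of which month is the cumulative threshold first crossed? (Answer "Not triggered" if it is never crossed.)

Through Jan 2028: $3,170
Through Feb 2028: $3,700
Through Mar 2028: $27,180
Through Apr 2028: $44,600
Through May 2028: $46,510
Through Jun 2028: $47,970
Through Jul 2028: $75,670
Through Aug 2028: $147,710
Through Sep 2028: $158,210
Through Oct 2028: $182,700
Through Nov 2028: $229,440
Through Dec 2028: $251,500 ← exceeds threshold

Dec 2028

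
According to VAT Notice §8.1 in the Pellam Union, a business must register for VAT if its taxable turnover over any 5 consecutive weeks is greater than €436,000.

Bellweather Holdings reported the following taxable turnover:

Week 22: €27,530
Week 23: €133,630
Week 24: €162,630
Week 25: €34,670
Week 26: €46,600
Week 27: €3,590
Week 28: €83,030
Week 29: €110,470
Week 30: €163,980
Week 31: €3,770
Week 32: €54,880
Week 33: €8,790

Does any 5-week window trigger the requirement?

No

Week 22–Week 26: €27,530 + €133,630 + €162,630 + €34,670 + €46,600 = €405,060 (under)
Week 23–Week 27: €133,630 + €162,630 + €34,670 + €46,600 + €3,590 = €381,120 (under)
Week 24–Week 28: €162,630 + €34,670 + €46,600 + €3,590 + €83,030 = €330,520 (under)
Week 25–Week 29: €34,670 + €46,600 + €3,590 + €83,030 + €110,470 = €278,360 (under)
Week 26–Week 30: €46,600 + €3,590 + €83,030 + €110,470 + €163,980 = €407,670 (under)
Week 27–Week 31: €3,590 + €83,030 + €110,470 + €163,980 + €3,770 = €364,840 (under)
Week 28–Week 32: €83,030 + €110,470 + €163,980 + €3,770 + €54,880 = €416,130 (under)
Week 29–Week 33: €110,470 + €163,980 + €3,770 + €54,880 + €8,790 = €341,890 (under)
No window exceeds €436,000.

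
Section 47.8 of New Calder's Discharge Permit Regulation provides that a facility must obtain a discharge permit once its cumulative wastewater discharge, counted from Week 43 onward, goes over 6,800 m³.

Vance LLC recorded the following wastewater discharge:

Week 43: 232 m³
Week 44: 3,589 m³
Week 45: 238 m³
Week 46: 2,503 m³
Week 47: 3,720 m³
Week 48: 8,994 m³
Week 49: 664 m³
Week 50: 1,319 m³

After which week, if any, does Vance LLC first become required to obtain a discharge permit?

Week 47

Through Week 43: 232 m³
Through Week 44: 3,821 m³
Through Week 45: 4,059 m³
Through Week 46: 6,562 m³
Through Week 47: 10,282 m³ ← exceeds threshold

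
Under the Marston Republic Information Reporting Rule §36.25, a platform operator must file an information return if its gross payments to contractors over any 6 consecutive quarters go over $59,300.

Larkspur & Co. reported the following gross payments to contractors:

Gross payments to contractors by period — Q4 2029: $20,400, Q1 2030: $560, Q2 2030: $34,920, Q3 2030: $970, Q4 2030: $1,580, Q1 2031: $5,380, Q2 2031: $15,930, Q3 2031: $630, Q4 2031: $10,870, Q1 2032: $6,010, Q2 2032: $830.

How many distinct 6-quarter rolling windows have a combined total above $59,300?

Q4 2029–Q1 2031: $20,400 + $560 + $34,920 + $970 + $1,580 + $5,380 = $63,810 (over)
Q1 2030–Q2 2031: $560 + $34,920 + $970 + $1,580 + $5,380 + $15,930 = $59,340 (over)
Q2 2030–Q3 2031: $34,920 + $970 + $1,580 + $5,380 + $15,930 + $630 = $59,410 (over)
Q3 2030–Q4 2031: $970 + $1,580 + $5,380 + $15,930 + $630 + $10,870 = $35,360 (under)
Q4 2030–Q1 2032: $1,580 + $5,380 + $15,930 + $630 + $10,870 + $6,010 = $40,400 (under)
Q1 2031–Q2 2032: $5,380 + $15,930 + $630 + $10,870 + $6,010 + $830 = $39,650 (under)
3 windows exceed the threshold.

3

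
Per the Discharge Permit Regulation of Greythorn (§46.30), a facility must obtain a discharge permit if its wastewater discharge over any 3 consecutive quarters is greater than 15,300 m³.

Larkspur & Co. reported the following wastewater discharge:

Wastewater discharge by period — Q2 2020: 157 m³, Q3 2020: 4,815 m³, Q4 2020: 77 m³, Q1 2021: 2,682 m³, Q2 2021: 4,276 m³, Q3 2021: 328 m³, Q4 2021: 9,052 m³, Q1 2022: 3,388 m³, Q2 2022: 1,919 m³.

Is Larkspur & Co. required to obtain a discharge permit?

No

Q2 2020–Q4 2020: 157 m³ + 4,815 m³ + 77 m³ = 5,049 m³ (under)
Q3 2020–Q1 2021: 4,815 m³ + 77 m³ + 2,682 m³ = 7,574 m³ (under)
Q4 2020–Q2 2021: 77 m³ + 2,682 m³ + 4,276 m³ = 7,035 m³ (under)
Q1 2021–Q3 2021: 2,682 m³ + 4,276 m³ + 328 m³ = 7,286 m³ (under)
Q2 2021–Q4 2021: 4,276 m³ + 328 m³ + 9,052 m³ = 13,656 m³ (under)
Q3 2021–Q1 2022: 328 m³ + 9,052 m³ + 3,388 m³ = 12,768 m³ (under)
Q4 2021–Q2 2022: 9,052 m³ + 3,388 m³ + 1,919 m³ = 14,359 m³ (under)
No window exceeds 15,300 m³.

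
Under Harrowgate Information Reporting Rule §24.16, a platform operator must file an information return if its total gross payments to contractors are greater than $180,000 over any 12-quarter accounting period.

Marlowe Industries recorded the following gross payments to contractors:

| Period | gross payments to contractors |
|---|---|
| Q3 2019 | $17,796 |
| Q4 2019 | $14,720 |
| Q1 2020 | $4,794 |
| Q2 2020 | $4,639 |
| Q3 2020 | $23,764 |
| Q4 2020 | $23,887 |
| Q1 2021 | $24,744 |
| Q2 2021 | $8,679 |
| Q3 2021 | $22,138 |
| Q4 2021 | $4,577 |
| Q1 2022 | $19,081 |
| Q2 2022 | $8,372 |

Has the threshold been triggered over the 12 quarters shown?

Total gross payments to contractors: $17,796 + $14,720 + $4,794 + $4,639 + $23,764 + $23,887 + $24,744 + $8,679 + $22,138 + $4,577 + $19,081 + $8,372 = $177,191.
$177,191 ≤ $180,000, so the threshold is not exceeded.

No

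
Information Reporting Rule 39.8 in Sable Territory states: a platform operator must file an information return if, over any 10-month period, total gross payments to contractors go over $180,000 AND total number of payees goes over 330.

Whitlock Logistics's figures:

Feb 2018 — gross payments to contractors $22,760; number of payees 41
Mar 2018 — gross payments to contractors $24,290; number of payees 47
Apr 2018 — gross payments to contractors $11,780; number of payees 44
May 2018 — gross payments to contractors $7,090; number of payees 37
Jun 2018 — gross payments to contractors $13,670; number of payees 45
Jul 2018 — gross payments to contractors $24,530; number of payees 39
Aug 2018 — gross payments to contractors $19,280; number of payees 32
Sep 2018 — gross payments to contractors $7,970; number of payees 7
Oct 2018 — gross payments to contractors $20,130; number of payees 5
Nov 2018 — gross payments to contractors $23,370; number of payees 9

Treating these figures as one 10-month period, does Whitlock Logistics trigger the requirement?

No

Total gross payments to contractors: $22,760 + $24,290 + $11,780 + $7,090 + $13,670 + $24,530 + $19,280 + $7,970 + $20,130 + $23,370 = $174,870 (≤ $180,000).
Total number of payees: 41 + 47 + 44 + 37 + 45 + 39 + 32 + 7 + 5 + 9 = 306 (≤ 330).
The test is 'and': the rule requires both, and at least one is not exceeded.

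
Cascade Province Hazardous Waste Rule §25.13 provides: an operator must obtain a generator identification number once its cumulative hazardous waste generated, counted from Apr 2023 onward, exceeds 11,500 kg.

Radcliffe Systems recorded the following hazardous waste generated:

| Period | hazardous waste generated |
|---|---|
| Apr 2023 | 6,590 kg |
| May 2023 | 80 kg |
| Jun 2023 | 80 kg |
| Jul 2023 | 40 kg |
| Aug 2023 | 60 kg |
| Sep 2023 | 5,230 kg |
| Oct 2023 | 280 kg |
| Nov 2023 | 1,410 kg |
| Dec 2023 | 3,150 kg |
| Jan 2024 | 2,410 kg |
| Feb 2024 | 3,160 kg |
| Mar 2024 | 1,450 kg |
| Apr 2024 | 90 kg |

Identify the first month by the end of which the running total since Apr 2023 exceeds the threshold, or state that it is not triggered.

Through Apr 2023: 6,590 kg
Through May 2023: 6,670 kg
Through Jun 2023: 6,750 kg
Through Jul 2023: 6,790 kg
Through Aug 2023: 6,850 kg
Through Sep 2023: 12,080 kg ← exceeds threshold

Sep 2023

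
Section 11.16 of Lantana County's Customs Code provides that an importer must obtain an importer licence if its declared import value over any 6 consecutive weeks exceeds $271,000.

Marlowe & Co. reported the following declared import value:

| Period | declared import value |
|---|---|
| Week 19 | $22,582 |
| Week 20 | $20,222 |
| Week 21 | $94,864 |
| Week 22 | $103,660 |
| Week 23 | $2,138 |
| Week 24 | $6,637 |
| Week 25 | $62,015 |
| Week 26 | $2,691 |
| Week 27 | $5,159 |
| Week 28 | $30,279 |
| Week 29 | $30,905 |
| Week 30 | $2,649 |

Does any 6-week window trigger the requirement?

Yes

Week 19–Week 24: $22,582 + $20,222 + $94,864 + $103,660 + $2,138 + $6,637 = $250,103 (under)
Week 20–Week 25: $20,222 + $94,864 + $103,660 + $2,138 + $6,637 + $62,015 = $289,536 (over)
Week 21–Week 26: $94,864 + $103,660 + $2,138 + $6,637 + $62,015 + $2,691 = $272,005 (over)
Week 22–Week 27: $103,660 + $2,138 + $6,637 + $62,015 + $2,691 + $5,159 = $182,300 (under)
Week 23–Week 28: $2,138 + $6,637 + $62,015 + $2,691 + $5,159 + $30,279 = $108,919 (under)
Week 24–Week 29: $6,637 + $62,015 + $2,691 + $5,159 + $30,279 + $30,905 = $137,686 (under)
Week 25–Week 30: $62,015 + $2,691 + $5,159 + $30,279 + $30,905 + $2,649 = $133,698 (under)
At least one window exceeds $271,000.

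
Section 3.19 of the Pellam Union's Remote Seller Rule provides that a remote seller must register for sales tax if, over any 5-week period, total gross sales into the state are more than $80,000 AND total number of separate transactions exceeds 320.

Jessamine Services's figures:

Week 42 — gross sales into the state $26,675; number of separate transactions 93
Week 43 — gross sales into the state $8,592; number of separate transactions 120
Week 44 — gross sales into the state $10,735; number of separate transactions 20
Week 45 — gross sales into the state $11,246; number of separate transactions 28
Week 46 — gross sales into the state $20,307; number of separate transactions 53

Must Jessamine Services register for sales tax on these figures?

No

Total gross sales into the state: $26,675 + $8,592 + $10,735 + $11,246 + $20,307 = $77,555 (≤ $80,000).
Total number of separate transactions: 93 + 120 + 20 + 28 + 53 = 314 (≤ 320).
The test is 'and': the rule requires both, and at least one is not exceeded.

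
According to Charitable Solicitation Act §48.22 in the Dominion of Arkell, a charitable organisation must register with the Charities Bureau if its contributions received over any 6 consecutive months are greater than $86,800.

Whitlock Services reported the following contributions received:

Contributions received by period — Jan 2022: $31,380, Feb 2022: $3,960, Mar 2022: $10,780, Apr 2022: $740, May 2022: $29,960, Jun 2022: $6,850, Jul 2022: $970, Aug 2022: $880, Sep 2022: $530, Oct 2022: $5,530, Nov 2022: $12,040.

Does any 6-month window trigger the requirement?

No

Jan 2022–Jun 2022: $31,380 + $3,960 + $10,780 + $740 + $29,960 + $6,850 = $83,670 (under)
Feb 2022–Jul 2022: $3,960 + $10,780 + $740 + $29,960 + $6,850 + $970 = $53,260 (under)
Mar 2022–Aug 2022: $10,780 + $740 + $29,960 + $6,850 + $970 + $880 = $50,180 (under)
Apr 2022–Sep 2022: $740 + $29,960 + $6,850 + $970 + $880 + $530 = $39,930 (under)
May 2022–Oct 2022: $29,960 + $6,850 + $970 + $880 + $530 + $5,530 = $44,720 (under)
Jun 2022–Nov 2022: $6,850 + $970 + $880 + $530 + $5,530 + $12,040 = $26,800 (under)
No window exceeds $86,800.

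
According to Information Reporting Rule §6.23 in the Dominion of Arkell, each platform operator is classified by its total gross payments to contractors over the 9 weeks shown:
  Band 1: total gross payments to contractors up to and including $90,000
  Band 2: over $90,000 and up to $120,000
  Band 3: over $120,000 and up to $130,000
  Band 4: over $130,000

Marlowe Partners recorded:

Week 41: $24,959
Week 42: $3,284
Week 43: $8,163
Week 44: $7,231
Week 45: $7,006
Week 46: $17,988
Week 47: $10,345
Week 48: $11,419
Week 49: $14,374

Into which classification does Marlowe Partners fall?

Band 2

Total gross payments to contractors: $24,959 + $3,284 + $8,163 + $7,231 + $7,006 + $17,988 + $10,345 + $11,419 + $14,374 = $104,769.
$90,000 < $104,769 ≤ $120,000, so Band 2 applies.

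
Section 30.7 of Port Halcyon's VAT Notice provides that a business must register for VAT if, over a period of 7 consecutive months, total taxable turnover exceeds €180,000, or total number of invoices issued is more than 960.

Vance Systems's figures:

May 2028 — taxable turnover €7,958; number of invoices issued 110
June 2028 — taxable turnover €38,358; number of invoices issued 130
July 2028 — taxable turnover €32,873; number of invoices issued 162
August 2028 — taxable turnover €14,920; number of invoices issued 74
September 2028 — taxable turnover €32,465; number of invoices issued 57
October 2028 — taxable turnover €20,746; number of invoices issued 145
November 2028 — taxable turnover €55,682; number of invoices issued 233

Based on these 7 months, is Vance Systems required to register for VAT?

Total taxable turnover: €7,958 + €38,358 + €32,873 + €14,920 + €32,465 + €20,746 + €55,682 = €203,002 (> €180,000).
Total number of invoices issued: 110 + 130 + 162 + 74 + 57 + 145 + 233 = 911 (≤ 960).
The test is 'or': at least one threshold is exceeded.

Yes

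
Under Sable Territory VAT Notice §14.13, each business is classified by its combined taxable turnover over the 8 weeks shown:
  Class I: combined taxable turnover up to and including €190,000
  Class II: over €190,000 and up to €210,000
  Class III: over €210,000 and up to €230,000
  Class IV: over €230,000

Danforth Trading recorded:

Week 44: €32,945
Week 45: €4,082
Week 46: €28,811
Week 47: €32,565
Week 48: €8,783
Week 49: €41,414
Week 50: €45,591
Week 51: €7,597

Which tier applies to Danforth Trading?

Class II

Combined taxable turnover: €32,945 + €4,082 + €28,811 + €32,565 + €8,783 + €41,414 + €45,591 + €7,597 = €201,788.
€190,000 < €201,788 ≤ €210,000, so Class II applies.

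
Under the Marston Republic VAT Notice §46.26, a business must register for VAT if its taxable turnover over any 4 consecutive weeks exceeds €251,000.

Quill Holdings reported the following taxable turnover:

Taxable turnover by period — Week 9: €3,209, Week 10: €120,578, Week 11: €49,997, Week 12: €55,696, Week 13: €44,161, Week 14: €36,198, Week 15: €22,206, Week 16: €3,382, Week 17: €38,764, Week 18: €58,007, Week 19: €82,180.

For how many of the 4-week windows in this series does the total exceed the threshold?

Week 9–Week 12: €3,209 + €120,578 + €49,997 + €55,696 = €229,480 (under)
Week 10–Week 13: €120,578 + €49,997 + €55,696 + €44,161 = €270,432 (over)
Week 11–Week 14: €49,997 + €55,696 + €44,161 + €36,198 = €186,052 (under)
Week 12–Week 15: €55,696 + €44,161 + €36,198 + €22,206 = €158,261 (under)
Week 13–Week 16: €44,161 + €36,198 + €22,206 + €3,382 = €105,947 (under)
Week 14–Week 17: €36,198 + €22,206 + €3,382 + €38,764 = €100,550 (under)
Week 15–Week 18: €22,206 + €3,382 + €38,764 + €58,007 = €122,359 (under)
Week 16–Week 19: €3,382 + €38,764 + €58,007 + €82,180 = €182,333 (under)
1 window exceeds the threshold.

1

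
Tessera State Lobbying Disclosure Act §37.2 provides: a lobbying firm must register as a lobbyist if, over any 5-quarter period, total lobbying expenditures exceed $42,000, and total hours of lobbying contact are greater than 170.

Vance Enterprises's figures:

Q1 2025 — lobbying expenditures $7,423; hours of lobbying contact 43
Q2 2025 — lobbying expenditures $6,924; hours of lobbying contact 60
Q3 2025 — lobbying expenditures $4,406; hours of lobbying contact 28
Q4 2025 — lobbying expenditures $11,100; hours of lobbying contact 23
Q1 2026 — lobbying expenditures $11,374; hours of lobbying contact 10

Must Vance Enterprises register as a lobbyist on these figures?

Total lobbying expenditures: $7,423 + $6,924 + $4,406 + $11,100 + $11,374 = $41,227 (≤ $42,000).
Total hours of lobbying contact: 43 + 60 + 28 + 23 + 10 = 164 (≤ 170).
The test is 'and': the rule requires both, and at least one is not exceeded.

No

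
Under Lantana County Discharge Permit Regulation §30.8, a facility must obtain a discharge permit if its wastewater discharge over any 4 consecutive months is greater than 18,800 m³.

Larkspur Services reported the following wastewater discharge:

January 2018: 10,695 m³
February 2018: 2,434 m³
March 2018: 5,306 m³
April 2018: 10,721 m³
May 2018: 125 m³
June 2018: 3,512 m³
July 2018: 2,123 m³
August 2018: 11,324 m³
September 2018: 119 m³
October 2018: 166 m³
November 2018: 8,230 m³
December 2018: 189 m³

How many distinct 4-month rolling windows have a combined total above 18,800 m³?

January 2018–April 2018: 10,695 m³ + 2,434 m³ + 5,306 m³ + 10,721 m³ = 29,156 m³ (over)
February 2018–May 2018: 2,434 m³ + 5,306 m³ + 10,721 m³ + 125 m³ = 18,586 m³ (under)
March 2018–June 2018: 5,306 m³ + 10,721 m³ + 125 m³ + 3,512 m³ = 19,664 m³ (over)
April 2018–July 2018: 10,721 m³ + 125 m³ + 3,512 m³ + 2,123 m³ = 16,481 m³ (under)
May 2018–August 2018: 125 m³ + 3,512 m³ + 2,123 m³ + 11,324 m³ = 17,084 m³ (under)
June 2018–September 2018: 3,512 m³ + 2,123 m³ + 11,324 m³ + 119 m³ = 17,078 m³ (under)
July 2018–October 2018: 2,123 m³ + 11,324 m³ + 119 m³ + 166 m³ = 13,732 m³ (under)
August 2018–November 2018: 11,324 m³ + 119 m³ + 166 m³ + 8,230 m³ = 19,839 m³ (over)
September 2018–December 2018: 119 m³ + 166 m³ + 8,230 m³ + 189 m³ = 8,704 m³ (under)
3 windows exceed the threshold.

3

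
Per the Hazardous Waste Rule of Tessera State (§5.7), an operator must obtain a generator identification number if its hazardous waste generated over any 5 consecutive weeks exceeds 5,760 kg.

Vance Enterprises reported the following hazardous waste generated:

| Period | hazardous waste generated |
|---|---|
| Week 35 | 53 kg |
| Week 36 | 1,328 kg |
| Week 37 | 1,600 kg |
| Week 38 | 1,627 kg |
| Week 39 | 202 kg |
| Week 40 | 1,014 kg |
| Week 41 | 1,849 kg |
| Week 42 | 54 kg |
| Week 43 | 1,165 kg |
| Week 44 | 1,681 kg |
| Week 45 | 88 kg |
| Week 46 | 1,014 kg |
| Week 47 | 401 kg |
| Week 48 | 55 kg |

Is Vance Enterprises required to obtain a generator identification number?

Yes

Week 35–Week 39: 53 kg + 1,328 kg + 1,600 kg + 1,627 kg + 202 kg = 4,810 kg (under)
Week 36–Week 40: 1,328 kg + 1,600 kg + 1,627 kg + 202 kg + 1,014 kg = 5,771 kg (over)
Week 37–Week 41: 1,600 kg + 1,627 kg + 202 kg + 1,014 kg + 1,849 kg = 6,292 kg (over)
Week 38–Week 42: 1,627 kg + 202 kg + 1,014 kg + 1,849 kg + 54 kg = 4,746 kg (under)
Week 39–Week 43: 202 kg + 1,014 kg + 1,849 kg + 54 kg + 1,165 kg = 4,284 kg (under)
Week 40–Week 44: 1,014 kg + 1,849 kg + 54 kg + 1,165 kg + 1,681 kg = 5,763 kg (over)
Week 41–Week 45: 1,849 kg + 54 kg + 1,165 kg + 1,681 kg + 88 kg = 4,837 kg (under)
Week 42–Week 46: 54 kg + 1,165 kg + 1,681 kg + 88 kg + 1,014 kg = 4,002 kg (under)
Week 43–Week 47: 1,165 kg + 1,681 kg + 88 kg + 1,014 kg + 401 kg = 4,349 kg (under)
Week 44–Week 48: 1,681 kg + 88 kg + 1,014 kg + 401 kg + 55 kg = 3,239 kg (under)
At least one window exceeds 5,760 kg.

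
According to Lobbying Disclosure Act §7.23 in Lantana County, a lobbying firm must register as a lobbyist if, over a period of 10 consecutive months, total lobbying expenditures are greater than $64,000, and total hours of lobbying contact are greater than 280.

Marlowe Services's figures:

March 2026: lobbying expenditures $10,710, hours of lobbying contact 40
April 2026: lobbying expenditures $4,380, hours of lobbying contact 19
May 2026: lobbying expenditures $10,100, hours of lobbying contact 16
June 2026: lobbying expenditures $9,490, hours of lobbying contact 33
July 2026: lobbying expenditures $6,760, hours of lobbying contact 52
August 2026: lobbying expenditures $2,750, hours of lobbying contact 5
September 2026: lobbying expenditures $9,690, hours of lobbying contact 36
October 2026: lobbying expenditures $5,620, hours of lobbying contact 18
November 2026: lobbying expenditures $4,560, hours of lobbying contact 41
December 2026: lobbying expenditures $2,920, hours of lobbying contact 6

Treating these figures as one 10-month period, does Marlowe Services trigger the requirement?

Total lobbying expenditures: $10,710 + $4,380 + $10,100 + $9,490 + $6,760 + $2,750 + $9,690 + $5,620 + $4,560 + $2,920 = $66,980 (> $64,000).
Total hours of lobbying contact: 40 + 19 + 16 + 33 + 52 + 5 + 36 + 18 + 41 + 6 = 266 (≤ 280).
The test is 'and': the rule requires both, and at least one is not exceeded.

No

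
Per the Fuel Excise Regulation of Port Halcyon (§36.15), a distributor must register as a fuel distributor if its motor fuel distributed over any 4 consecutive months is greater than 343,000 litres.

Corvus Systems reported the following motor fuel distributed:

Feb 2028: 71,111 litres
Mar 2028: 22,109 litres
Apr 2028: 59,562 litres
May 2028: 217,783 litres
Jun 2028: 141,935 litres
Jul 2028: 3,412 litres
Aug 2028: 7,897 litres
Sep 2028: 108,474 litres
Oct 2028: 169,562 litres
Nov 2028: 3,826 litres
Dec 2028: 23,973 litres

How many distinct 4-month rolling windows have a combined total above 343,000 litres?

4

Feb 2028–May 2028: 71,111 litres + 22,109 litres + 59,562 litres + 217,783 litres = 370,565 litres (over)
Mar 2028–Jun 2028: 22,109 litres + 59,562 litres + 217,783 litres + 141,935 litres = 441,389 litres (over)
Apr 2028–Jul 2028: 59,562 litres + 217,783 litres + 141,935 litres + 3,412 litres = 422,692 litres (over)
May 2028–Aug 2028: 217,783 litres + 141,935 litres + 3,412 litres + 7,897 litres = 371,027 litres (over)
Jun 2028–Sep 2028: 141,935 litres + 3,412 litres + 7,897 litres + 108,474 litres = 261,718 litres (under)
Jul 2028–Oct 2028: 3,412 litres + 7,897 litres + 108,474 litres + 169,562 litres = 289,345 litres (under)
Aug 2028–Nov 2028: 7,897 litres + 108,474 litres + 169,562 litres + 3,826 litres = 289,759 litres (under)
Sep 2028–Dec 2028: 108,474 litres + 169,562 litres + 3,826 litres + 23,973 litres = 305,835 litres (under)
4 windows exceed the threshold.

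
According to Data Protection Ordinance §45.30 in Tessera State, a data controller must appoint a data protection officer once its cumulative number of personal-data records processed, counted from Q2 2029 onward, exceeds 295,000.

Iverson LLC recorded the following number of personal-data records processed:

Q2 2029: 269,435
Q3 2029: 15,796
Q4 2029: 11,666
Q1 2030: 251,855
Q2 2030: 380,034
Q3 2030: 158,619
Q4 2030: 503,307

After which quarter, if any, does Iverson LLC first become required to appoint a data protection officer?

Q4 2029

Through Q2 2029: 269,435
Through Q3 2029: 285,231
Through Q4 2029: 296,897 ← exceeds threshold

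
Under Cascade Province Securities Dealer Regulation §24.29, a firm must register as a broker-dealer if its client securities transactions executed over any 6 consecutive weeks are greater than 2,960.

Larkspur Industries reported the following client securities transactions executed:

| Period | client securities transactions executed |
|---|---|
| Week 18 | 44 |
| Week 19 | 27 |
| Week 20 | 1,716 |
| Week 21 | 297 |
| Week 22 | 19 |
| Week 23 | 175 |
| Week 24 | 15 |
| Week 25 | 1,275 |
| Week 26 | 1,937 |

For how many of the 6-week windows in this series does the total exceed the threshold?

2

Week 18–Week 23: 44 + 27 + 1,716 + 297 + 19 + 175 = 2,278 (under)
Week 19–Week 24: 27 + 1,716 + 297 + 19 + 175 + 15 = 2,249 (under)
Week 20–Week 25: 1,716 + 297 + 19 + 175 + 15 + 1,275 = 3,497 (over)
Week 21–Week 26: 297 + 19 + 175 + 15 + 1,275 + 1,937 = 3,718 (over)
2 windows exceed the threshold.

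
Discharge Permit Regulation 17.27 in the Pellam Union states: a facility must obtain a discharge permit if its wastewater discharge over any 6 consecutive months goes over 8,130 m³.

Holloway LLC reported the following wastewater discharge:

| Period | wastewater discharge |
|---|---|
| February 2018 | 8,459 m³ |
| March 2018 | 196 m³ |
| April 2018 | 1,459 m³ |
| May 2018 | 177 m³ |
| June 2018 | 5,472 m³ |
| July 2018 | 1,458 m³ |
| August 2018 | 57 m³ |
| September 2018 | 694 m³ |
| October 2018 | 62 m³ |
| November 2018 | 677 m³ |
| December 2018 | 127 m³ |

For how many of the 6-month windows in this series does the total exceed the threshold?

4

February 2018–July 2018: 8,459 m³ + 196 m³ + 1,459 m³ + 177 m³ + 5,472 m³ + 1,458 m³ = 17,221 m³ (over)
March 2018–August 2018: 196 m³ + 1,459 m³ + 177 m³ + 5,472 m³ + 1,458 m³ + 57 m³ = 8,819 m³ (over)
April 2018–September 2018: 1,459 m³ + 177 m³ + 5,472 m³ + 1,458 m³ + 57 m³ + 694 m³ = 9,317 m³ (over)
May 2018–October 2018: 177 m³ + 5,472 m³ + 1,458 m³ + 57 m³ + 694 m³ + 62 m³ = 7,920 m³ (under)
June 2018–November 2018: 5,472 m³ + 1,458 m³ + 57 m³ + 694 m³ + 62 m³ + 677 m³ = 8,420 m³ (over)
July 2018–December 2018: 1,458 m³ + 57 m³ + 694 m³ + 62 m³ + 677 m³ + 127 m³ = 3,075 m³ (under)
4 windows exceed the threshold.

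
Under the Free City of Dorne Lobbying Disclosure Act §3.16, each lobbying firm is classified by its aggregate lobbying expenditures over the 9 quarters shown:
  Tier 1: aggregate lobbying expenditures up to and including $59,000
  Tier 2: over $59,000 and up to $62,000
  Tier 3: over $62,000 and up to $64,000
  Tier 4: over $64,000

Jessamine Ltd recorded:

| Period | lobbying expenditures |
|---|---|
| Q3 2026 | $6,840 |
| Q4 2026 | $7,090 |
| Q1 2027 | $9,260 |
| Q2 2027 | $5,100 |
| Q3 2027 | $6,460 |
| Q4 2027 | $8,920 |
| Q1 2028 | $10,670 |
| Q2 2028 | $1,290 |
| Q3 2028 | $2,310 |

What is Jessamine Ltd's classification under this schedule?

Tier 1

Aggregate lobbying expenditures: $6,840 + $7,090 + $9,260 + $5,100 + $6,460 + $8,920 + $10,670 + $1,290 + $2,310 = $57,940.
$57,940 ≤ $59,000, so Tier 1 applies.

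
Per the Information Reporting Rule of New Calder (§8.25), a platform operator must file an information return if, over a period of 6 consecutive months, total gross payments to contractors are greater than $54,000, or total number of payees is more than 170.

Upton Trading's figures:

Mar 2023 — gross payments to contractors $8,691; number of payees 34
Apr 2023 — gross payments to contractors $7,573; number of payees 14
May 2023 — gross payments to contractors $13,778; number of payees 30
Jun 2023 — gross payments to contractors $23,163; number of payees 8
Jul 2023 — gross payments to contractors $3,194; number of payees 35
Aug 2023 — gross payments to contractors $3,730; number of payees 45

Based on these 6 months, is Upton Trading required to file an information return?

Yes

Total gross payments to contractors: $8,691 + $7,573 + $13,778 + $23,163 + $3,194 + $3,730 = $60,129 (> $54,000).
Total number of payees: 34 + 14 + 30 + 8 + 35 + 45 = 166 (≤ 170).
The test is 'or': at least one threshold is exceeded.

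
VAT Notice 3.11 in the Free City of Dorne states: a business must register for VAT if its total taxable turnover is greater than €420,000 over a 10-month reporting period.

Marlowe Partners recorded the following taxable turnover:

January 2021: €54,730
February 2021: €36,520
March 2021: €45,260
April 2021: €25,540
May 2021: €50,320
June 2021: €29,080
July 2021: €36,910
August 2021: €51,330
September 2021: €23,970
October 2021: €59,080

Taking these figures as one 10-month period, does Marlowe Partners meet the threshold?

No

Total taxable turnover: €54,730 + €36,520 + €45,260 + €25,540 + €50,320 + €29,080 + €36,910 + €51,330 + €23,970 + €59,080 = €412,740.
€412,740 ≤ €420,000, so the threshold is not exceeded.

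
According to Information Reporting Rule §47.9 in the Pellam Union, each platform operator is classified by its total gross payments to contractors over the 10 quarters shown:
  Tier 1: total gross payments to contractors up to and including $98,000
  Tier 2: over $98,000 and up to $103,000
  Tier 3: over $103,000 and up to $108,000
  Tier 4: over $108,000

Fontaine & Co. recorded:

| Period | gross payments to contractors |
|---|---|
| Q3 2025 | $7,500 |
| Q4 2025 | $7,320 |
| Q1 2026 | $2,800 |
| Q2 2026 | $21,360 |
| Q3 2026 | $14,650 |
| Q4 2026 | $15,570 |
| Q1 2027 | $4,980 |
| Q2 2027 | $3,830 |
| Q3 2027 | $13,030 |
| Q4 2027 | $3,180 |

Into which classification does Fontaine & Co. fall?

Tier 1

Total gross payments to contractors: $7,500 + $7,320 + $2,800 + $21,360 + $14,650 + $15,570 + $4,980 + $3,830 + $13,030 + $3,180 = $94,220.
$94,220 ≤ $98,000, so Tier 1 applies.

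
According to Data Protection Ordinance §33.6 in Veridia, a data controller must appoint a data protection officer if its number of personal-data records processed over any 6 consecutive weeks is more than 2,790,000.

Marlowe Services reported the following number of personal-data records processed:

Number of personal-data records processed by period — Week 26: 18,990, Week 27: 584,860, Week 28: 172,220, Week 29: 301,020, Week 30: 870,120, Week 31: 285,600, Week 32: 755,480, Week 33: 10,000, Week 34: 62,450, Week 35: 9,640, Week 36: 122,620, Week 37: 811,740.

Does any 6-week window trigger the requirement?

Week 26–Week 31: 18,990 + 584,860 + 172,220 + 301,020 + 870,120 + 285,600 = 2,232,810 (under)
Week 27–Week 32: 584,860 + 172,220 + 301,020 + 870,120 + 285,600 + 755,480 = 2,969,300 (over)
Week 28–Week 33: 172,220 + 301,020 + 870,120 + 285,600 + 755,480 + 10,000 = 2,394,440 (under)
Week 29–Week 34: 301,020 + 870,120 + 285,600 + 755,480 + 10,000 + 62,450 = 2,284,670 (under)
Week 30–Week 35: 870,120 + 285,600 + 755,480 + 10,000 + 62,450 + 9,640 = 1,993,290 (under)
Week 31–Week 36: 285,600 + 755,480 + 10,000 + 62,450 + 9,640 + 122,620 = 1,245,790 (under)
Week 32–Week 37: 755,480 + 10,000 + 62,450 + 9,640 + 122,620 + 811,740 = 1,771,930 (under)
At least one window exceeds 2,790,000.

Yes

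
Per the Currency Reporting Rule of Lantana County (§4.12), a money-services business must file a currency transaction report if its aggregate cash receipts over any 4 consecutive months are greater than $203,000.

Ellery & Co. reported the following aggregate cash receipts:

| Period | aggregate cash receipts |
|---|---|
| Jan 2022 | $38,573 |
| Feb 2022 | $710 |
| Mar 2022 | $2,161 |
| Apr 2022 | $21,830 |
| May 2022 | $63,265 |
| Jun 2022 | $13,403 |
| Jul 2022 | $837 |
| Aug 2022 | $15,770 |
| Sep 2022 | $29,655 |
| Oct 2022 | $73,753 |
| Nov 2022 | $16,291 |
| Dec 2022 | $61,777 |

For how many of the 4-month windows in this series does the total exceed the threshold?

0

Jan 2022–Apr 2022: $38,573 + $710 + $2,161 + $21,830 = $63,274 (under)
Feb 2022–May 2022: $710 + $2,161 + $21,830 + $63,265 = $87,966 (under)
Mar 2022–Jun 2022: $2,161 + $21,830 + $63,265 + $13,403 = $100,659 (under)
Apr 2022–Jul 2022: $21,830 + $63,265 + $13,403 + $837 = $99,335 (under)
May 2022–Aug 2022: $63,265 + $13,403 + $837 + $15,770 = $93,275 (under)
Jun 2022–Sep 2022: $13,403 + $837 + $15,770 + $29,655 = $59,665 (under)
Jul 2022–Oct 2022: $837 + $15,770 + $29,655 + $73,753 = $120,015 (under)
Aug 2022–Nov 2022: $15,770 + $29,655 + $73,753 + $16,291 = $135,469 (under)
Sep 2022–Dec 2022: $29,655 + $73,753 + $16,291 + $61,777 = $181,476 (under)
0 windows exceed the threshold.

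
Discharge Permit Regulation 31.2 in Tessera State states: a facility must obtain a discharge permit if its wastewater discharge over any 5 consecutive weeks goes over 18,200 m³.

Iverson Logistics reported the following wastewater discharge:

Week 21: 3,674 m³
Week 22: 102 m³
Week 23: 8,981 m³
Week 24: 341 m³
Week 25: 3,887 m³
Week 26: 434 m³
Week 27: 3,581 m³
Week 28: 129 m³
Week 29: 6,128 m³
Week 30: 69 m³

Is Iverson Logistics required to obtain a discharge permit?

Week 21–Week 25: 3,674 m³ + 102 m³ + 8,981 m³ + 341 m³ + 3,887 m³ = 16,985 m³ (under)
Week 22–Week 26: 102 m³ + 8,981 m³ + 341 m³ + 3,887 m³ + 434 m³ = 13,745 m³ (under)
Week 23–Week 27: 8,981 m³ + 341 m³ + 3,887 m³ + 434 m³ + 3,581 m³ = 17,224 m³ (under)
Week 24–Week 28: 341 m³ + 3,887 m³ + 434 m³ + 3,581 m³ + 129 m³ = 8,372 m³ (under)
Week 25–Week 29: 3,887 m³ + 434 m³ + 3,581 m³ + 129 m³ + 6,128 m³ = 14,159 m³ (under)
Week 26–Week 30: 434 m³ + 3,581 m³ + 129 m³ + 6,128 m³ + 69 m³ = 10,341 m³ (under)
No window exceeds 18,200 m³.

No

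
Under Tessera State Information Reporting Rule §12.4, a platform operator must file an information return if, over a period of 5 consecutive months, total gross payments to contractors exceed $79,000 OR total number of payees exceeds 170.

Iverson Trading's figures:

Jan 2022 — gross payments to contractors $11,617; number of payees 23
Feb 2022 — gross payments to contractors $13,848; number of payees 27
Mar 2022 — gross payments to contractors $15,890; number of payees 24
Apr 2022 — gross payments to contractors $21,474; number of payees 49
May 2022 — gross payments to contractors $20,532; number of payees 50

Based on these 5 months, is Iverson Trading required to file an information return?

Yes

Total gross payments to contractors: $11,617 + $13,848 + $15,890 + $21,474 + $20,532 = $83,361 (> $79,000).
Total number of payees: 23 + 27 + 24 + 49 + 50 = 173 (> 170).
The test is 'or': at least one threshold is exceeded.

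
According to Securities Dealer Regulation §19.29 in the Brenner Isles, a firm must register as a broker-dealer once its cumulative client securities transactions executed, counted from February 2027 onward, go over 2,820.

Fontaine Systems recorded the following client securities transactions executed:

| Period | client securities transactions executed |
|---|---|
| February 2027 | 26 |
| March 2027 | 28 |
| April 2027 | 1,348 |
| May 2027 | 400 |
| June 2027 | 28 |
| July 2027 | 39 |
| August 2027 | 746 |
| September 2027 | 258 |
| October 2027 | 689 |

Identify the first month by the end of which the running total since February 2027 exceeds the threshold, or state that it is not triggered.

September 2027

Through February 2027: 26
Through March 2027: 54
Through April 2027: 1,402
Through May 2027: 1,802
Through June 2027: 1,830
Through July 2027: 1,869
Through August 2027: 2,615
Through September 2027: 2,873 ← exceeds threshold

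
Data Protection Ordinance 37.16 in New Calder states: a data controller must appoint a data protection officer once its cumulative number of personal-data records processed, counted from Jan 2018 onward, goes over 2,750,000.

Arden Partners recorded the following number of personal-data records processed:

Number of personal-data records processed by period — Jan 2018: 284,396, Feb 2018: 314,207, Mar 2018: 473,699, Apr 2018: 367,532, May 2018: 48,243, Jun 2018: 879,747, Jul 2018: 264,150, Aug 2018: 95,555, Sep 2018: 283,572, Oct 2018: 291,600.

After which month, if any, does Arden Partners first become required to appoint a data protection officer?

Through Jan 2018: 284,396
Through Feb 2018: 598,603
Through Mar 2018: 1,072,302
Through Apr 2018: 1,439,834
Through May 2018: 1,488,077
Through Jun 2018: 2,367,824
Through Jul 2018: 2,631,974
Through Aug 2018: 2,727,529
Through Sep 2018: 3,011,101 ← exceeds threshold

Sep 2018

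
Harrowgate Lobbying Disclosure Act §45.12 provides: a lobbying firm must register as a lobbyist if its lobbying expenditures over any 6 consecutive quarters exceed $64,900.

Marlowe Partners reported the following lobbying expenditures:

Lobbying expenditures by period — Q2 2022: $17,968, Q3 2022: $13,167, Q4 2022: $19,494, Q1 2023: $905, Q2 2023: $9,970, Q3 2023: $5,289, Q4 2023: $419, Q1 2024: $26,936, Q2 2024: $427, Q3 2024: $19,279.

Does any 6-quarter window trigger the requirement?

Yes

Q2 2022–Q3 2023: $17,968 + $13,167 + $19,494 + $905 + $9,970 + $5,289 = $66,793 (over)
Q3 2022–Q4 2023: $13,167 + $19,494 + $905 + $9,970 + $5,289 + $419 = $49,244 (under)
Q4 2022–Q1 2024: $19,494 + $905 + $9,970 + $5,289 + $419 + $26,936 = $63,013 (under)
Q1 2023–Q2 2024: $905 + $9,970 + $5,289 + $419 + $26,936 + $427 = $43,946 (under)
Q2 2023–Q3 2024: $9,970 + $5,289 + $419 + $26,936 + $427 + $19,279 = $62,320 (under)
At least one window exceeds $64,900.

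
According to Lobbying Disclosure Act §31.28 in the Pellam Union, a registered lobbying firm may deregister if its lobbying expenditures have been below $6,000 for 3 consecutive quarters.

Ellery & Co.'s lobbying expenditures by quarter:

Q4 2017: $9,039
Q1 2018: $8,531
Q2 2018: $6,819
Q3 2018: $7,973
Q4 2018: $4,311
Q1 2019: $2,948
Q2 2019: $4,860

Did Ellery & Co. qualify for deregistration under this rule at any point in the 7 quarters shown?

Quarters below $6,000: Q4 2018, Q1 2019, Q2 2019.
Longest run of consecutive quarters below the threshold: 3.
3 ≥ 3, so Ellery & Co. became eligible.

Yes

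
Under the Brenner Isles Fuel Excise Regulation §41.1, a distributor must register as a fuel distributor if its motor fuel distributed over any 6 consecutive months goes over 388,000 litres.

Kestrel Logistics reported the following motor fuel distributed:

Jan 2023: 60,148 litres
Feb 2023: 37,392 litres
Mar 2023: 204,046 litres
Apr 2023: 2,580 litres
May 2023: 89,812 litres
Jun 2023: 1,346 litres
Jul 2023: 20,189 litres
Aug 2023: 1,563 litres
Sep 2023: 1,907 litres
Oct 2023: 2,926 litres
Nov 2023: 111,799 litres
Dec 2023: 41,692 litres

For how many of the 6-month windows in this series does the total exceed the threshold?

Jan 2023–Jun 2023: 60,148 litres + 37,392 litres + 204,046 litres + 2,580 litres + 89,812 litres + 1,346 litres = 395,324 litres (over)
Feb 2023–Jul 2023: 37,392 litres + 204,046 litres + 2,580 litres + 89,812 litres + 1,346 litres + 20,189 litres = 355,365 litres (under)
Mar 2023–Aug 2023: 204,046 litres + 2,580 litres + 89,812 litres + 1,346 litres + 20,189 litres + 1,563 litres = 319,536 litres (under)
Apr 2023–Sep 2023: 2,580 litres + 89,812 litres + 1,346 litres + 20,189 litres + 1,563 litres + 1,907 litres = 117,397 litres (under)
May 2023–Oct 2023: 89,812 litres + 1,346 litres + 20,189 litres + 1,563 litres + 1,907 litres + 2,926 litres = 117,743 litres (under)
Jun 2023–Nov 2023: 1,346 litres + 20,189 litres + 1,563 litres + 1,907 litres + 2,926 litres + 111,799 litres = 139,730 litres (under)
Jul 2023–Dec 2023: 20,189 litres + 1,563 litres + 1,907 litres + 2,926 litres + 111,799 litres + 41,692 litres = 180,076 litres (under)
1 window exceeds the threshold.

1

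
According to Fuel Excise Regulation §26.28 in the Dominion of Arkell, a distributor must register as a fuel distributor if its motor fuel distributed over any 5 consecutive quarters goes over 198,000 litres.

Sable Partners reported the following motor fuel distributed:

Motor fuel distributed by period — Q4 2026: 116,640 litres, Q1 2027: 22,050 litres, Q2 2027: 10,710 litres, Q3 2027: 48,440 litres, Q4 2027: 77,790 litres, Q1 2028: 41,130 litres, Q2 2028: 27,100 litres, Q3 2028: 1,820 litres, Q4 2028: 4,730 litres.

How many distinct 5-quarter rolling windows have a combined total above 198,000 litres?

3

Q4 2026–Q4 2027: 116,640 litres + 22,050 litres + 10,710 litres + 48,440 litres + 77,790 litres = 275,630 litres (over)
Q1 2027–Q1 2028: 22,050 litres + 10,710 litres + 48,440 litres + 77,790 litres + 41,130 litres = 200,120 litres (over)
Q2 2027–Q2 2028: 10,710 litres + 48,440 litres + 77,790 litres + 41,130 litres + 27,100 litres = 205,170 litres (over)
Q3 2027–Q3 2028: 48,440 litres + 77,790 litres + 41,130 litres + 27,100 litres + 1,820 litres = 196,280 litres (under)
Q4 2027–Q4 2028: 77,790 litres + 41,130 litres + 27,100 litres + 1,820 litres + 4,730 litres = 152,570 litres (under)
3 windows exceed the threshold.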